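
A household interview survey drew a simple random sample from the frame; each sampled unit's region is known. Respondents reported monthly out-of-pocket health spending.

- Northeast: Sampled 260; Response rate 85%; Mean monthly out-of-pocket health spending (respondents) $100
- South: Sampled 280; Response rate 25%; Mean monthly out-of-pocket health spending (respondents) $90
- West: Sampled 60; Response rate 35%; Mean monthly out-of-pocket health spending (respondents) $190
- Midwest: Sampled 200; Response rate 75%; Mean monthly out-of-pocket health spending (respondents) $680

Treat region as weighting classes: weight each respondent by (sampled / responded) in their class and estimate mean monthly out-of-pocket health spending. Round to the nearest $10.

$250

Inverse-response-rate weighting restores each class to its sampled count, so class totals weight by n_sampled:
  Northeast: 260 × 100 = 26,000
  South: 280 × 90 = 25,200
  West: 60 × 190 = 11,400
  Midwest: 200 × 680 = 136,000
Adjusted estimate = 198,600 / 800 = 248.25 → $250.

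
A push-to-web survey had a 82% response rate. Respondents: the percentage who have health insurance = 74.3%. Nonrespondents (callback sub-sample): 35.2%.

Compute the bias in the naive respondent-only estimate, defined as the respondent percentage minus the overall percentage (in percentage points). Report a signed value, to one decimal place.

Nonresponse fraction = 1 − 0.82 = 0.18.
Bias = (nonresponse fraction) × (respondent percentage − nonrespondent percentage)
     = 0.18 × (74.3 − 35.2) = 0.18 × 39.1 = 7.038.

+7.0 percentage points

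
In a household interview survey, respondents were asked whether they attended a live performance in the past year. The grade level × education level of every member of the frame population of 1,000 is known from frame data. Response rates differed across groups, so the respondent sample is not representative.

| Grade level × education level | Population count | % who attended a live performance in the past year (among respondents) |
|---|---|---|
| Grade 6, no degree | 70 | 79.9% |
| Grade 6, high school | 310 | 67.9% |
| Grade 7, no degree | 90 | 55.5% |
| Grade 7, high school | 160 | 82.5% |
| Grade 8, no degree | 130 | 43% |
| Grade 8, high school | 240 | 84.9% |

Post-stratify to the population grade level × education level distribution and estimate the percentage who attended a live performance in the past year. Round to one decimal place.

Weight each group's respondent value by its population share:
  Grade 6, no degree: (70/1,000) × 79.9 = 5.593
  Grade 6, high school: (310/1,000) × 67.9 = 21.049
  Grade 7, no degree: (90/1,000) × 55.5 = 4.995
  Grade 7, high school: (160/1,000) × 82.5 = 13.2
  Grade 8, no degree: (130/1,000) × 43 = 5.59
  Grade 8, high school: (240/1,000) × 84.9 = 20.376
Post-stratified estimate = 70.803 → 70.8%.

70.8%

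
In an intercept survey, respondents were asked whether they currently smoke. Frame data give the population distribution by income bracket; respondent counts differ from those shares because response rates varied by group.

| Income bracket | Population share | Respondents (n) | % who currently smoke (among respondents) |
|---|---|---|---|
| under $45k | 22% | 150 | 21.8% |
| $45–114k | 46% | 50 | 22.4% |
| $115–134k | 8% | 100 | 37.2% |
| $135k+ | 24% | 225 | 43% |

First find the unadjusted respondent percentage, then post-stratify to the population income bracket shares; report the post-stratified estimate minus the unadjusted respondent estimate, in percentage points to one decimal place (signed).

Unadjusted (pooled respondent) estimate weights by respondent counts:
  (150/525)×21.8 + (50/525)×22.4 + (100/525)×37.2 + (225/525)×43 = 33.8762%
Post-stratifying to population shares instead:
  0.22×21.8 + 0.46×22.4 + 0.08×37.2 + 0.24×43 = 28.396%
Difference = 28.396 − 33.8762 = -5.4802 pp.

-5.5 percentage points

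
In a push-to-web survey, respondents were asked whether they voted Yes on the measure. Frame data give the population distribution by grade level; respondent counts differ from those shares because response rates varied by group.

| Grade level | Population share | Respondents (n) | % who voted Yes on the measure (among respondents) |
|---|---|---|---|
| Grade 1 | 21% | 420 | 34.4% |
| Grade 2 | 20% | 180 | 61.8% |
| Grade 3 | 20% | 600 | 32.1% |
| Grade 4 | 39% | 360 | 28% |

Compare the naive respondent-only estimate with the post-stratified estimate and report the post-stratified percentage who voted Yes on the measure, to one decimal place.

36.9%

Naive respondent-only estimate (weights = respondent counts):
  (420/1560)×34.4 + (180/1560)×61.8 + (600/1560)×32.1 + (360/1560)×28 = 35.2%
Reweighting by population grade level shares:
  0.21×34.4 + 0.2×61.8 + 0.2×32.1 + 0.39×28 = 36.924%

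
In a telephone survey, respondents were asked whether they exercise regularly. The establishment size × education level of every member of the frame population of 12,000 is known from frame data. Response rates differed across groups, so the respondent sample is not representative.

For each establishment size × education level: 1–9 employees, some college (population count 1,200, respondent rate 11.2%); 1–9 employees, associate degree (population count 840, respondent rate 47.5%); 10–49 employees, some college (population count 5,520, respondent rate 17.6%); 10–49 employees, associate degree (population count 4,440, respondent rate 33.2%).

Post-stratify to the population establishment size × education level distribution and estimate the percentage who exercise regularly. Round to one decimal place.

24.8%

Post-stratification weights by population share, not respondent share:
  1–9 employees, some college: (1,200/12,000) × 11.2 = 1.12
  1–9 employees, associate degree: (840/12,000) × 47.5 = 3.325
  10–49 employees, some college: (5,520/12,000) × 17.6 = 8.096
  10–49 employees, associate degree: (4,440/12,000) × 33.2 = 12.284
Post-stratified estimate = 24.825 → 24.8%.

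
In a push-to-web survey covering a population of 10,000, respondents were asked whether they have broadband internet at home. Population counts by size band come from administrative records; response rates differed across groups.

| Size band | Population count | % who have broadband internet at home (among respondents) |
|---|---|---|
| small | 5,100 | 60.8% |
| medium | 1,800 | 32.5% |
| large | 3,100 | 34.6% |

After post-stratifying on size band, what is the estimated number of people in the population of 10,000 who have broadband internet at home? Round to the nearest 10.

Apply each group's respondent rate to its population count:
  small: 5,100 × 60.8% = 3100.8
  medium: 1,800 × 32.5% = 585
  large: 3,100 × 34.6% = 1072.6
Estimated total = 4758.4 → 4,760.

4,760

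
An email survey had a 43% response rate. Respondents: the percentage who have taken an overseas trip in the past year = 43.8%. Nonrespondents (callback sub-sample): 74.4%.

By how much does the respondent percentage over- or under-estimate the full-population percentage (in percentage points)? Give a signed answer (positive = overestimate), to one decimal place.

-17.4 percentage points

Nonresponse fraction = 1 − 0.43 = 0.57.
Bias = (nonresponse fraction) × (respondent percentage − nonrespondent percentage)
     = 0.57 × (43.8 − 74.4) = 0.57 × -30.6 = -17.442.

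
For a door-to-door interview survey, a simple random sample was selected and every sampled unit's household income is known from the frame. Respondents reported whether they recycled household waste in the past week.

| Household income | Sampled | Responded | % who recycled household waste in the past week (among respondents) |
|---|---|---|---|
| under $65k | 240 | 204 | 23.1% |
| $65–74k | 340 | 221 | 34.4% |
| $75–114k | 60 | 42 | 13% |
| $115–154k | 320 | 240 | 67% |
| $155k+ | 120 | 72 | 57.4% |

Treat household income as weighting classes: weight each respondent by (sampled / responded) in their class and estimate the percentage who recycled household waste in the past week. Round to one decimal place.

42.9%

Class response rates: under $65k 204/240 = 85%, $65–74k 221/340 = 65%, $75–114k 42/60 = 70%, $115–154k 240/320 = 75%, $155k+ 72/120 = 60%.
With weight = n_sampled/n_responded per class, the weighted class total is n_sampled:
  under $65k: 240 × 23.1 = 5544
  $65–74k: 340 × 34.4 = 11,696
  $75–114k: 60 × 13 = 780
  $115–154k: 320 × 67 = 21,440
  $155k+: 120 × 57.4 = 6888
Adjusted estimate = 46,348 / 1,080 = 42.9148 → 42.9%.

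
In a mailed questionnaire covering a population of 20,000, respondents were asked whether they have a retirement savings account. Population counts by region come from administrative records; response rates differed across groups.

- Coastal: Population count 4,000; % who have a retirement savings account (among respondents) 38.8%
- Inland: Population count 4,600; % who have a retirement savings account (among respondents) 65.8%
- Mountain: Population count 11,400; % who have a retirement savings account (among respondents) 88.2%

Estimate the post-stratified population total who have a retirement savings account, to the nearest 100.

Estimated count per cell = population count × respondent percentage:
  Coastal: 4,000 × 38.8% = 1552
  Inland: 4,600 × 65.8% = 3026.8
  Mountain: 11,400 × 88.2% = 10054.8
Estimated total = 14633.6 → 14,600.

14,600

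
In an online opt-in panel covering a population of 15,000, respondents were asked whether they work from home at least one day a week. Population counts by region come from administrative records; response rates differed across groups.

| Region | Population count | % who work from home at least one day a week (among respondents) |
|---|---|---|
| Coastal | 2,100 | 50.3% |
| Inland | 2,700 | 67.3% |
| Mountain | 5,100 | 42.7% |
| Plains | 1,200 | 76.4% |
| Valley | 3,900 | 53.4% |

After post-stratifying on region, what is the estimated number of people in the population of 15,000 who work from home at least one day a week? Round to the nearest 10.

Apply each group's respondent rate to its population count:
  Coastal: 2,100 × 50.3% = 1056.3
  Inland: 2,700 × 67.3% = 1817.1
  Mountain: 5,100 × 42.7% = 2177.7
  Plains: 1,200 × 76.4% = 916.8
  Valley: 3,900 × 53.4% = 2082.6
Estimated total = 8050.5 → 8,050.

8,050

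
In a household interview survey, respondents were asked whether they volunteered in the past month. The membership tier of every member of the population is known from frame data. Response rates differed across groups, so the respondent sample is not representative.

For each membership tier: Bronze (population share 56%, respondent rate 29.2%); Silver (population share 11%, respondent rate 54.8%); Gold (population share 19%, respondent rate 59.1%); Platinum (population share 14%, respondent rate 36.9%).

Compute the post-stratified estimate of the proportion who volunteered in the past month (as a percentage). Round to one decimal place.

38.8%

Each cell contributes population-share × respondent value:
  Bronze: 0.56 × 29.2 = 16.352
  Silver: 0.11 × 54.8 = 6.028
  Gold: 0.19 × 59.1 = 11.229
  Platinum: 0.14 × 36.9 = 5.166
Post-stratified estimate = 38.775 → 38.8%.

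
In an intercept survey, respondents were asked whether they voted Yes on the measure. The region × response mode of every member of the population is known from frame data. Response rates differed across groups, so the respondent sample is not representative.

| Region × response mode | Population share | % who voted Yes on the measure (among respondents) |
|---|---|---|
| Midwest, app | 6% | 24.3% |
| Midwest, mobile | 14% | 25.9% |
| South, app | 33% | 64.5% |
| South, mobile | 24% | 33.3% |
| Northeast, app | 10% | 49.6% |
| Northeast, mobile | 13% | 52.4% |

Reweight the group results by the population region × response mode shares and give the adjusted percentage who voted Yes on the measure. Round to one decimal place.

Each cell contributes population-share × respondent value:
  Midwest, app: 0.06 × 24.3 = 1.458
  Midwest, mobile: 0.14 × 25.9 = 3.626
  South, app: 0.33 × 64.5 = 21.285
  South, mobile: 0.24 × 33.3 = 7.992
  Northeast, app: 0.1 × 49.6 = 4.96
  Northeast, mobile: 0.13 × 52.4 = 6.812
Post-stratified estimate = 46.133 → 46.1%.

46.1%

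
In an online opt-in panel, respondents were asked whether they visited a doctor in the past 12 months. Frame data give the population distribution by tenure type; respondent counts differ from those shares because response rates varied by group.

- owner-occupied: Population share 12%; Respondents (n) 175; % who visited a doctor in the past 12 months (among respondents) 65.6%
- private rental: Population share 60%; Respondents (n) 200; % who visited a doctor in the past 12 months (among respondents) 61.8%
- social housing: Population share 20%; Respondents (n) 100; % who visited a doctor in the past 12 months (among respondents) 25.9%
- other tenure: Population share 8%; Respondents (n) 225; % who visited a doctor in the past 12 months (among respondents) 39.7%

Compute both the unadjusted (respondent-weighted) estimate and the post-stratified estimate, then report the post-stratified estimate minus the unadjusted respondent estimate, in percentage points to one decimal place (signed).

Without adjustment, the pooled respondent share is:
  (175/700)×65.6 + (200/700)×61.8 + (100/700)×25.9 + (225/700)×39.7 = 50.5179%
Post-stratified estimate weights by population shares:
  0.12×65.6 + 0.6×61.8 + 0.2×25.9 + 0.08×39.7 = 53.308%
Difference = 53.308 − 50.5179 = 2.7901 pp.

+2.8 percentage points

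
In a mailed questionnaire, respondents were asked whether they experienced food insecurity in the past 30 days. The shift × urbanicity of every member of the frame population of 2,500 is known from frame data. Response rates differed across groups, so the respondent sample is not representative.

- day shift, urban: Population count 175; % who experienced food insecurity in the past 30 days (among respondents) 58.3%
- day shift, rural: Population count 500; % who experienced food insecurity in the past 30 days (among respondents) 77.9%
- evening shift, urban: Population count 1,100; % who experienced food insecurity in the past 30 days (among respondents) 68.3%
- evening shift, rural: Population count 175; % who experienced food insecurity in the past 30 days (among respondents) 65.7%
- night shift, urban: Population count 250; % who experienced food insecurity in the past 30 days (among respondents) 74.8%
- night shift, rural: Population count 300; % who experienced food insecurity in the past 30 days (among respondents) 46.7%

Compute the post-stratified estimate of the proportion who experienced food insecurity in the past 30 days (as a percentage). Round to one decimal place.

67.4%

Each cell contributes population-share × respondent value:
  day shift, urban: (175/2,500) × 58.3 = 4.081
  day shift, rural: (500/2,500) × 77.9 = 15.58
  evening shift, urban: (1,100/2,500) × 68.3 = 30.052
  evening shift, rural: (175/2,500) × 65.7 = 4.599
  night shift, urban: (250/2,500) × 74.8 = 7.48
  night shift, rural: (300/2,500) × 46.7 = 5.604
Post-stratified estimate = 67.396 → 67.4%.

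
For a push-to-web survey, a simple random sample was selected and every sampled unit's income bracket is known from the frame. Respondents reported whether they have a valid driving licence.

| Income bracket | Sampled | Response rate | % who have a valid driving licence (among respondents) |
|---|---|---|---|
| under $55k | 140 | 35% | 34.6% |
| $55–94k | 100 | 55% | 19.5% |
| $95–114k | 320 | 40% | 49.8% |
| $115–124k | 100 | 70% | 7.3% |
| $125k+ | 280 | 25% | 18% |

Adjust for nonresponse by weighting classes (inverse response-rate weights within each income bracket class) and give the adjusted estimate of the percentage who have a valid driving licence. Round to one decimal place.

Weighting each respondent by the inverse class response rate inflates each class back to its sampled size, so the class weight is n_sampled:
  under $55k: 140 × 34.6 = 4844
  $55–94k: 100 × 19.5 = 1950
  $95–114k: 320 × 49.8 = 15,936
  $115–124k: 100 × 7.3 = 730
  $125k+: 280 × 18 = 5040
Adjusted estimate = 28,500 / 940 = 30.3191 → 30.3%.

30.3%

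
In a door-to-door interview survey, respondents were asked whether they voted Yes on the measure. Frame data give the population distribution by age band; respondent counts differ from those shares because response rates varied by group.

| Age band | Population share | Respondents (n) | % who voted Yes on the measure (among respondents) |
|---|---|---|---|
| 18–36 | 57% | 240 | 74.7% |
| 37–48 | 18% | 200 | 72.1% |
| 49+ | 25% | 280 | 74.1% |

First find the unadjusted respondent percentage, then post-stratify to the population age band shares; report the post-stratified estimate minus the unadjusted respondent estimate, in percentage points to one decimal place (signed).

Unadjusted (pooled respondent) estimate weights by respondent counts:
  (240/720)×74.7 + (200/720)×72.1 + (280/720)×74.1 = 73.7444%
Reweighting by population age band shares:
  0.57×74.7 + 0.18×72.1 + 0.25×74.1 = 74.082%
Difference = 74.082 − 73.7444 = 0.3376 pp.

+0.3 percentage points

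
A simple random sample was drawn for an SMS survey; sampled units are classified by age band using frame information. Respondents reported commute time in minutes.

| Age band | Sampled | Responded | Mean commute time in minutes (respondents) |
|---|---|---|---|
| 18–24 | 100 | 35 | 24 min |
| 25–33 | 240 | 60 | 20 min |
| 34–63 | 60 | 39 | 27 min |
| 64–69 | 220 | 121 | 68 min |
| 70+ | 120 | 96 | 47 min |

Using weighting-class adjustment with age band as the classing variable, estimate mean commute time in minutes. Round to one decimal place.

Response rates by class: 18–24 35/100 = 35%, 25–33 60/240 = 25%, 34–63 39/60 = 65%, 64–69 121/220 = 55%, 70+ 96/120 = 80%.
Weighting each respondent by the inverse class response rate inflates each class back to its sampled size, so the class weight is n_sampled:
  18–24: 100 × 24 = 2400
  25–33: 240 × 20 = 4800
  34–63: 60 × 27 = 1620
  64–69: 220 × 68 = 14,960
  70+: 120 × 47 = 5640
Adjusted estimate = 29,420 / 740 = 39.7568 → 39.8.

39.8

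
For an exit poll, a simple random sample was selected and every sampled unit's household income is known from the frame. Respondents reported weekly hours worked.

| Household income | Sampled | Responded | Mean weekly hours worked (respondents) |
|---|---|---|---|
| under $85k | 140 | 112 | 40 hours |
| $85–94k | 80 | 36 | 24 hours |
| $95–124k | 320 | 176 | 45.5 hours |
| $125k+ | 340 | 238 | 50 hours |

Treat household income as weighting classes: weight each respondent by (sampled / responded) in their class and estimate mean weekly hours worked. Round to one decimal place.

Response rates by class: under $85k 112/140 = 80%, $85–94k 36/80 = 45%, $95–124k 176/320 = 55%, $125k+ 238/340 = 70%.
Inverse-response-rate weighting restores each class to its sampled count, so class totals weight by n_sampled:
  under $85k: 140 × 40 = 5600
  $85–94k: 80 × 24 = 1920
  $95–124k: 320 × 45.5 = 14,560
  $125k+: 340 × 50 = 17,000
Adjusted estimate = 39,080 / 880 = 44.4091 → 44.4.

44.4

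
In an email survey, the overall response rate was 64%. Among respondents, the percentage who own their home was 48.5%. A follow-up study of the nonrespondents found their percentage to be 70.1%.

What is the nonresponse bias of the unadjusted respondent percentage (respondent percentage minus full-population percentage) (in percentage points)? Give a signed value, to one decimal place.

-7.8 percentage points

Nonresponse fraction = 1 − 0.64 = 0.36.
Bias = (nonresponse fraction) × (respondent percentage − nonrespondent percentage)
     = 0.36 × (48.5 − 70.1) = 0.36 × -21.6 = -7.776.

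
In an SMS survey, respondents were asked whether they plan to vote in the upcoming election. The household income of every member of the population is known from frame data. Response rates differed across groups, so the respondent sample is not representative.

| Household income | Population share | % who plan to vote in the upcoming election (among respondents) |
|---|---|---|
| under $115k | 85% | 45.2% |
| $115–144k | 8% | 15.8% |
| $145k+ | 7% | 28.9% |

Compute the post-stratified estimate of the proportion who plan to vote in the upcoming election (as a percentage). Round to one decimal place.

Post-stratification weights by population share, not respondent share:
  under $115k: 0.85 × 45.2 = 38.42
  $115–144k: 0.08 × 15.8 = 1.264
  $145k+: 0.07 × 28.9 = 2.023
Post-stratified estimate = 41.707 → 41.7%.

41.7%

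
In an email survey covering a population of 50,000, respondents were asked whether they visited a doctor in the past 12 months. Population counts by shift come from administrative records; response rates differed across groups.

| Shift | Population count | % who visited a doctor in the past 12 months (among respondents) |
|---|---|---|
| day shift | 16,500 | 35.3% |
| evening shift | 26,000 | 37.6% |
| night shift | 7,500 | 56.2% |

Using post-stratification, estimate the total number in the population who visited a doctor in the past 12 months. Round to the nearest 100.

19,800

Apply each group's respondent rate to its population count:
  day shift: 16,500 × 35.3% = 5824.5
  evening shift: 26,000 × 37.6% = 9776
  night shift: 7,500 × 56.2% = 4215
Estimated total = 19815.5 → 19,800.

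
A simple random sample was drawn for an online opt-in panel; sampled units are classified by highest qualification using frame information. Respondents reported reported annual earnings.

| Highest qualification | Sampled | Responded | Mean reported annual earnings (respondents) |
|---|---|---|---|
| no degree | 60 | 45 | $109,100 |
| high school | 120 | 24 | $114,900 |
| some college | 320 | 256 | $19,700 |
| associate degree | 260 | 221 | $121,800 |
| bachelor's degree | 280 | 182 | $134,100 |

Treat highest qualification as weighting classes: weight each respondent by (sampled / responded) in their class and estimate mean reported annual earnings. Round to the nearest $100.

Class response rates: no degree 45/60 = 75%, high school 24/120 = 20%, some college 256/320 = 80%, associate degree 221/260 = 85%, bachelor's degree 182/280 = 65%.
Each respondent's weight = sampled/responded in their class; summing within a class gives n_sampled, so:
  no degree: 60 × 109,100 = 6,546,000
  high school: 120 × 114,900 = 13,788,000
  some college: 320 × 19,700 = 6,304,000
  associate degree: 260 × 121,800 = 31,668,000
  bachelor's degree: 280 × 134,100 = 37,548,000
Adjusted estimate = 95,854,000 / 1,040 = 92167.3 → $92,200.

$92,200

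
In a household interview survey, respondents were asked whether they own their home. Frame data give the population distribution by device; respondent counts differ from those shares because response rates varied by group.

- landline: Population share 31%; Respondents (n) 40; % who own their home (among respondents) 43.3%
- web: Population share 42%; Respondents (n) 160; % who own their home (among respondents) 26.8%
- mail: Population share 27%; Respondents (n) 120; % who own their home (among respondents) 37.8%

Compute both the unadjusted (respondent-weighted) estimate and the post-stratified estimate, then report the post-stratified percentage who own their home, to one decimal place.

Unadjusted (pooled respondent) estimate weights by respondent counts:
  (40/320)×43.3 + (160/320)×26.8 + (120/320)×37.8 = 32.9875%
Post-stratified estimate weights by population shares:
  0.31×43.3 + 0.42×26.8 + 0.27×37.8 = 34.885%

34.9%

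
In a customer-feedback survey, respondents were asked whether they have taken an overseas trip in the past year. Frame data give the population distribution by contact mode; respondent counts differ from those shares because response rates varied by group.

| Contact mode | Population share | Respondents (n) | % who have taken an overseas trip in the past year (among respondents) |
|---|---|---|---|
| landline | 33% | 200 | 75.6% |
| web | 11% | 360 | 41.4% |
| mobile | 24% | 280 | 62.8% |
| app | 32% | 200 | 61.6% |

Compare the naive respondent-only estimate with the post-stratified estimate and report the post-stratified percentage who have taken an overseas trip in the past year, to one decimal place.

64.3%

Naive respondent-only estimate (weights = respondent counts):
  (200/1040)×75.6 + (360/1040)×41.4 + (280/1040)×62.8 + (200/1040)×61.6 = 57.6231%
Post-stratified estimate weights by population shares:
  0.33×75.6 + 0.11×41.4 + 0.24×62.8 + 0.32×61.6 = 64.286%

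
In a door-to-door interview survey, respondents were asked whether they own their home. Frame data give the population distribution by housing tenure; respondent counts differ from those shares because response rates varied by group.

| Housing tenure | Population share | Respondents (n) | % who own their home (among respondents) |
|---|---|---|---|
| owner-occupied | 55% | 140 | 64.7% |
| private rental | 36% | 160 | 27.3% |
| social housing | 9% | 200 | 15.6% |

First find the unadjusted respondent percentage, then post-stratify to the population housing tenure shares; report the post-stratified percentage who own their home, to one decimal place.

Without adjustment, the pooled respondent share is:
  (140/500)×64.7 + (160/500)×27.3 + (200/500)×15.6 = 33.092%
Post-stratified estimate weights by population shares:
  0.55×64.7 + 0.36×27.3 + 0.09×15.6 = 46.817%

46.8%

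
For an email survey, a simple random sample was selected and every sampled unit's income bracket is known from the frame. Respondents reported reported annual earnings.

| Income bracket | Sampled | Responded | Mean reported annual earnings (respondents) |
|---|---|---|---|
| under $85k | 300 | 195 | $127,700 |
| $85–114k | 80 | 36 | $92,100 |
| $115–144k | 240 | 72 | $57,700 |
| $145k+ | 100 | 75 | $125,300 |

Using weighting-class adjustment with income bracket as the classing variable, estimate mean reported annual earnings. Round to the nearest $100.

$100,100

Class response rates: under $85k 195/300 = 65%, $85–114k 36/80 = 45%, $115–144k 72/240 = 30%, $145k+ 75/100 = 75%.
Each respondent's weight = sampled/responded in their class; summing within a class gives n_sampled, so:
  under $85k: 300 × 127,700 = 38,310,000
  $85–114k: 80 × 92,100 = 7,368,000
  $115–144k: 240 × 57,700 = 13,848,000
  $145k+: 100 × 125,300 = 12,530,000
Adjusted estimate = 72,056,000 / 720 = 100078 → $100,100.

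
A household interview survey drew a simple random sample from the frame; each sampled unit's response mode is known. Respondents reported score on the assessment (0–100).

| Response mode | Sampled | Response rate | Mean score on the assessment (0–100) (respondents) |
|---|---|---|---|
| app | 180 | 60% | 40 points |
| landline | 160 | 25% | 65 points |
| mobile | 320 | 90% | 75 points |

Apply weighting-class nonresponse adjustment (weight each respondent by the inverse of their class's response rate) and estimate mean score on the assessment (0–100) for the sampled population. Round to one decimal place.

With weight = n_sampled/n_responded per class, the weighted class total is n_sampled:
  app: 180 × 40 = 7200
  landline: 160 × 65 = 10,400
  mobile: 320 × 75 = 24,000
Adjusted estimate = 41,600 / 660 = 63.0303 → 63.0.

63.0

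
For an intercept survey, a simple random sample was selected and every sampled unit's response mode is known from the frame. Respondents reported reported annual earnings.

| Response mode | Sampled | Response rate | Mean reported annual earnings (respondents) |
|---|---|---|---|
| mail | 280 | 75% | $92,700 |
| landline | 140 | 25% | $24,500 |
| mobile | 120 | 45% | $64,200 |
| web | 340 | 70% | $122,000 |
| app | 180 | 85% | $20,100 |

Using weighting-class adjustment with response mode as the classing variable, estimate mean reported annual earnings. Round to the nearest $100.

Inverse-response-rate weighting restores each class to its sampled count, so class totals weight by n_sampled:
  mail: 280 × 92,700 = 25,956,000
  landline: 140 × 24,500 = 3,430,000
  mobile: 120 × 64,200 = 7,704,000
  web: 340 × 122,000 = 41,480,000
  app: 180 × 20,100 = 3,618,000
Adjusted estimate = 82,188,000 / 1,060 = 77535.8 → $77,500.

$77,500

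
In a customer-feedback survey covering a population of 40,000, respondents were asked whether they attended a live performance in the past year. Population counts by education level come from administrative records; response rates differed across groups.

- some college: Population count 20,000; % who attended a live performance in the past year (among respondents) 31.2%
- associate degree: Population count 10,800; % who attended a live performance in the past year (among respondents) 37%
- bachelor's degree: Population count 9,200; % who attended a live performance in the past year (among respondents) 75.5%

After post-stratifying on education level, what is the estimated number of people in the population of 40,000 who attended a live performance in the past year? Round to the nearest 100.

Each cell contributes its population count × the respondent rate:
  some college: 20,000 × 31.2% = 6240
  associate degree: 10,800 × 37% = 3996
  bachelor's degree: 9,200 × 75.5% = 6946
Estimated total = 17,182 → 17,200.

17,200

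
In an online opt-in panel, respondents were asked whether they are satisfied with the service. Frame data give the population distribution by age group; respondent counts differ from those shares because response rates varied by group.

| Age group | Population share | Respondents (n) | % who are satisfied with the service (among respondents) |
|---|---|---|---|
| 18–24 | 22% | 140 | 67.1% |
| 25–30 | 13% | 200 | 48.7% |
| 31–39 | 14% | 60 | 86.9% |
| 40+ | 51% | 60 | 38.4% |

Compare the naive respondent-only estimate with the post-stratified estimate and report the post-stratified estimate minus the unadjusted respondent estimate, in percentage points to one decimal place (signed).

-5.1 percentage points

Unadjusted (pooled respondent) estimate weights by respondent counts:
  (140/460)×67.1 + (200/460)×48.7 + (60/460)×86.9 + (60/460)×38.4 = 57.9391%
Post-stratifying to population shares instead:
  0.22×67.1 + 0.13×48.7 + 0.14×86.9 + 0.51×38.4 = 52.843%
Difference = 52.843 − 57.9391 = -5.0961 pp.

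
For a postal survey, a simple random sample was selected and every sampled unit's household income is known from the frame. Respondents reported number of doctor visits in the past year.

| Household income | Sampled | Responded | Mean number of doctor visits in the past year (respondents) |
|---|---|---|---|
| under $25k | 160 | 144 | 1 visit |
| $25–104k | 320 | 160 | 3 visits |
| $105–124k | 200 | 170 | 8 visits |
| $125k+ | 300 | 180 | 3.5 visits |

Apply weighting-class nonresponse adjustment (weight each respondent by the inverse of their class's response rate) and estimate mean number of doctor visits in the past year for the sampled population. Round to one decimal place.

Class response rates: under $25k 144/160 = 90%, $25–104k 160/320 = 50%, $105–124k 170/200 = 85%, $125k+ 180/300 = 60%.
Weighting each respondent by the inverse class response rate inflates each class back to its sampled size, so the class weight is n_sampled:
  under $25k: 160 × 1 = 160
  $25–104k: 320 × 3 = 960
  $105–124k: 200 × 8 = 1600
  $125k+: 300 × 3.5 = 1050
Adjusted estimate = 3770 / 980 = 3.84694 → 3.8.

3.8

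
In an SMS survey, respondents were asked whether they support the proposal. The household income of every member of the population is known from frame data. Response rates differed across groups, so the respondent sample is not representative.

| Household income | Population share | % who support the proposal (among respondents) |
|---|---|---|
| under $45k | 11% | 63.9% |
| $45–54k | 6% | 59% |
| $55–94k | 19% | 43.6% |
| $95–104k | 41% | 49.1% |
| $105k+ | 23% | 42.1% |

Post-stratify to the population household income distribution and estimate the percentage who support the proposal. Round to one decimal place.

48.7%

Each cell contributes population-share × respondent value:
  under $45k: 0.11 × 63.9 = 7.029
  $45–54k: 0.06 × 59 = 3.54
  $55–94k: 0.19 × 43.6 = 8.284
  $95–104k: 0.41 × 49.1 = 20.131
  $105k+: 0.23 × 42.1 = 9.683
Post-stratified estimate = 48.667 → 48.7%.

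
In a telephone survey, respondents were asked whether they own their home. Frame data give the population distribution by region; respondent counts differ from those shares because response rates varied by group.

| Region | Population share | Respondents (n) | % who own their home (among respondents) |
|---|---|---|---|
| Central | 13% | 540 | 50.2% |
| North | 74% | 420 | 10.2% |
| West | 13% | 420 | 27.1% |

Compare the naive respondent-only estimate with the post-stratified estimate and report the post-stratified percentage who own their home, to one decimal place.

Unadjusted (pooled respondent) estimate weights by respondent counts:
  (540/1380)×50.2 + (420/1380)×10.2 + (420/1380)×27.1 = 30.9957%
Post-stratifying to population shares instead:
  0.13×50.2 + 0.74×10.2 + 0.13×27.1 = 17.597%

17.6%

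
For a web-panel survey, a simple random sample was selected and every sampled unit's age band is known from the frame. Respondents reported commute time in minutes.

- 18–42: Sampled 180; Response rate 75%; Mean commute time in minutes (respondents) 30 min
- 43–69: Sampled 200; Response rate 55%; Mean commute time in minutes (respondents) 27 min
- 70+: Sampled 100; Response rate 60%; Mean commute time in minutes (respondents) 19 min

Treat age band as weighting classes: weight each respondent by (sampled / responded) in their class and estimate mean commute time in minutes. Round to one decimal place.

26.5

Inverse-response-rate weighting restores each class to its sampled count, so class totals weight by n_sampled:
  18–42: 180 × 30 = 5400
  43–69: 200 × 27 = 5400
  70+: 100 × 19 = 1900
Adjusted estimate = 12,700 / 480 = 26.4583 → 26.5.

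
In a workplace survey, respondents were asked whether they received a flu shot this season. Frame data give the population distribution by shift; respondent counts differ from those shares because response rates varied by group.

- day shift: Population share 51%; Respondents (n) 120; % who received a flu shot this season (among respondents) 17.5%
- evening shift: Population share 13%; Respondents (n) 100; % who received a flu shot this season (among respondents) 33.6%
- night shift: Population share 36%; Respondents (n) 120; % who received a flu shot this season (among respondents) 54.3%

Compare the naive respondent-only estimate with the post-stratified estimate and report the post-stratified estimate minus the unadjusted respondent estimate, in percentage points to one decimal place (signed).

Unadjusted (pooled respondent) estimate weights by respondent counts:
  (120/340)×17.5 + (100/340)×33.6 + (120/340)×54.3 = 35.2235%
Post-stratifying to population shares instead:
  0.51×17.5 + 0.13×33.6 + 0.36×54.3 = 32.841%
Difference = 32.841 − 35.2235 = -2.3825 pp.

-2.4 percentage points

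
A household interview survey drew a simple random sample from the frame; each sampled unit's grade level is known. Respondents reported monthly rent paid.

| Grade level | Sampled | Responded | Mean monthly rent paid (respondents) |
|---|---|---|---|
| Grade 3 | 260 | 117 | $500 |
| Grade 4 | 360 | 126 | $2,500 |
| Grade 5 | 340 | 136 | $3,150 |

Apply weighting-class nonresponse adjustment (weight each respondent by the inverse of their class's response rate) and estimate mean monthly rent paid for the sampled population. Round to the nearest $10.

Response rates by class: Grade 3 117/260 = 45%, Grade 4 126/360 = 35%, Grade 5 136/340 = 40%.
Inverse-response-rate weighting restores each class to its sampled count, so class totals weight by n_sampled:
  Grade 3: 260 × 500 = 130,000
  Grade 4: 360 × 2500 = 900,000
  Grade 5: 340 × 3150 = 1,071,000
Adjusted estimate = 2,101,000 / 960 = 2188.54 → $2,190.

$2,190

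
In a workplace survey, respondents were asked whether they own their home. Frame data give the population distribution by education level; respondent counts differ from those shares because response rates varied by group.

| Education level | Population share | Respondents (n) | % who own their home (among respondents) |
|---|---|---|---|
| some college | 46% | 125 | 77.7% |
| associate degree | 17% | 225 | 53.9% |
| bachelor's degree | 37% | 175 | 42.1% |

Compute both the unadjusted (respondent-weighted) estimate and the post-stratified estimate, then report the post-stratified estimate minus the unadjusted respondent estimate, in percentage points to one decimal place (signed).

Without adjustment, the pooled respondent share is:
  (125/525)×77.7 + (225/525)×53.9 + (175/525)×42.1 = 55.6333%
Post-stratified estimate weights by population shares:
  0.46×77.7 + 0.17×53.9 + 0.37×42.1 = 60.482%
Difference = 60.482 − 55.6333 = 4.8487 pp.

+4.8 percentage points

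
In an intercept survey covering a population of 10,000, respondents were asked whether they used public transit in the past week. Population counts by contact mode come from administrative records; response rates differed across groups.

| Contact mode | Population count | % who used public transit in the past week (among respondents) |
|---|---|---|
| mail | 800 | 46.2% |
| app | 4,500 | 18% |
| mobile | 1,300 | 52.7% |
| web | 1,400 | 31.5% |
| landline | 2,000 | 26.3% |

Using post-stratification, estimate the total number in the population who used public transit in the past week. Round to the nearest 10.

Estimated count per cell = population count × respondent percentage:
  mail: 800 × 46.2% = 369.6
  app: 4,500 × 18% = 810
  mobile: 1,300 × 52.7% = 685.1
  web: 1,400 × 31.5% = 441
  landline: 2,000 × 26.3% = 526
Estimated total = 2831.7 → 2,830.

2,830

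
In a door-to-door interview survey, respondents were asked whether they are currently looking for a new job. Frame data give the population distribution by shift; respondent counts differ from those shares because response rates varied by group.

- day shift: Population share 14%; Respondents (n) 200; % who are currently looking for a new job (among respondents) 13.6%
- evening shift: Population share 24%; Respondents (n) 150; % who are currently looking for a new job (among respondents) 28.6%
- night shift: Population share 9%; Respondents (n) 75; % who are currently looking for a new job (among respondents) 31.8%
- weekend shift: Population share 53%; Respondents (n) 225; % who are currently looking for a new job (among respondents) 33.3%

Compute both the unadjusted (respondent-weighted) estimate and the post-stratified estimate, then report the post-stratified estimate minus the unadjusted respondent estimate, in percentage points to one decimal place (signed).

Unadjusted (pooled respondent) estimate weights by respondent counts:
  (200/650)×13.6 + (150/650)×28.6 + (75/650)×31.8 + (225/650)×33.3 = 25.9808%
Post-stratifying to population shares instead:
  0.14×13.6 + 0.24×28.6 + 0.09×31.8 + 0.53×33.3 = 29.279%
Difference = 29.279 − 25.9808 = 3.2982 pp.

+3.3 percentage points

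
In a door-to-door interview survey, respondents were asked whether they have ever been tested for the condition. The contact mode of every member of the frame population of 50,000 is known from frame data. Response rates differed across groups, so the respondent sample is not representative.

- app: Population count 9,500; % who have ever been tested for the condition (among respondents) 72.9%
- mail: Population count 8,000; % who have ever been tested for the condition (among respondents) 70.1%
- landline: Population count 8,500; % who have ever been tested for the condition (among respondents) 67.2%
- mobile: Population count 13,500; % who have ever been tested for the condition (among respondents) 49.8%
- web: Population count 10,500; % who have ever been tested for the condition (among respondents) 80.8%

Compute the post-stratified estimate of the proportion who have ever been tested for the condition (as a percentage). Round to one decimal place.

66.9%

Each cell contributes population-share × respondent value:
  app: (9,500/50,000) × 72.9 = 13.851
  mail: (8,000/50,000) × 70.1 = 11.216
  landline: (8,500/50,000) × 67.2 = 11.424
  mobile: (13,500/50,000) × 49.8 = 13.446
  web: (10,500/50,000) × 80.8 = 16.968
Post-stratified estimate = 66.905 → 66.9%.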